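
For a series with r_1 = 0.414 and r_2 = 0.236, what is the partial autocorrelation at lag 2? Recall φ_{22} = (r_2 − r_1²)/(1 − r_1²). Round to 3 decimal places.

φ_{22} = (r_2 − r_1²) / (1 − r_1²)
r_1² = (0.414)² = 0.171396
Numerator = 0.236 − 0.1714 = 0.0646; denominator = 1 − 0.1714 = 0.8286
φ_{22} = 0.0646 / 0.8286 = 0.078

0.078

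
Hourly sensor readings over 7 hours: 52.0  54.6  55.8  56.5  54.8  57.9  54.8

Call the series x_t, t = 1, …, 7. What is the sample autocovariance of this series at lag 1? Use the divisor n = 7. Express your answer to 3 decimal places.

Mean x̄ = (52.0 + 54.6 + 55.8 + 56.5 + 54.8 + 57.9 + 54.8)/7 = 55.2000
Deviations: -3.2000, -0.6000, 0.6000, 1.3000, -0.4000, 2.7000, -0.4000
Σ_{t=1}^{6}(x_t−x̄)(x_{t+1}−x̄) = -0.3400
γ_1 = -0.3400 / 7 = -0.049

-0.049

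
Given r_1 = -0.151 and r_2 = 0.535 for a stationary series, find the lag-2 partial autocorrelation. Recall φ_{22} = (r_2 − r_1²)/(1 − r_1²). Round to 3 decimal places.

φ_{22} = (r_2 − r_1²) / (1 − r_1²)
r_1² = (-0.151)² = 0.022801
Numerator = 0.535 − 0.0228 = 0.5122; denominator = 1 − 0.0228 = 0.9772
φ_{22} = 0.5122 / 0.9772 = 0.524

0.524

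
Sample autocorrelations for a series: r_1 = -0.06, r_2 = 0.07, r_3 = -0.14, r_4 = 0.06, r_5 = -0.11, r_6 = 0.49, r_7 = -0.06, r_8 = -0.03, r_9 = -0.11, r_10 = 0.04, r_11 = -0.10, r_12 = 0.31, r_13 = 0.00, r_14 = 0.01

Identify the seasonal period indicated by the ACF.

The largest autocorrelation is r_6 = 0.49, with a weaker echo at lag 12 (0.31); the remaining lags stay at or below 0.07.
The dominant spike at lag 6 indicates a seasonal period of 6.

6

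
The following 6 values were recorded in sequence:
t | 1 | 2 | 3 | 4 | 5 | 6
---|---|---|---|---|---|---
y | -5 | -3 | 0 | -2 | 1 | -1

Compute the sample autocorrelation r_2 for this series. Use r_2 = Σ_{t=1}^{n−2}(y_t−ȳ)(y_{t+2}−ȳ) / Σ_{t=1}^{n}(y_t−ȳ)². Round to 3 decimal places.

Mean ȳ = (-5 − 3 + 0 − 2 + 1 − 1)/6 = -1.6667
Deviations from mean: -3.3333, -1.3333, 1.6667, -0.3333, 2.6667, 0.6667
Σ(y_t−ȳ)(y_{t+2}−ȳ) = (-5.5556) + (0.4444) + (4.4444) + (-0.2222) = -0.8889
Denominator Σ(y_t−ȳ)² = 23.3333
r_2 = -0.8889 / 23.3333 = -0.038

-0.038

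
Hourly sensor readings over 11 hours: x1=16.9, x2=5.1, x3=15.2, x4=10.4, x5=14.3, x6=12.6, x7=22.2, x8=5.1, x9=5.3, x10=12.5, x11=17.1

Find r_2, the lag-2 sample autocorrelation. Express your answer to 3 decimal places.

Mean x̄ = (16.9 + 5.1 + 15.2 + 10.4 + 14.3 + 12.6 + 22.2 + 5.1 + 5.3 + 12.5 + 17.1)/11 = 12.4273
Numerator Σ_{t=1}^{9}(x_t−x̄)(x_{t+2}−x̄) = -54.3551
Denominator Σ(x_t−x̄)² = 310.8618
r_2 = -54.3551 / 310.8618 = -0.175

-0.175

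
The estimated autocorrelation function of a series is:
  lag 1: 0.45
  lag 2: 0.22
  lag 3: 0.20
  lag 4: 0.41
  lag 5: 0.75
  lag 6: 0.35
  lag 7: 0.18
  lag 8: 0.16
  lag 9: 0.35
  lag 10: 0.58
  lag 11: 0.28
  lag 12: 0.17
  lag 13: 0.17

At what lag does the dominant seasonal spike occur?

The largest autocorrelation is r_5 = 0.75, with a weaker echo at lag 10 (0.58); the remaining lags stay at or below 0.45. The elevated value at lag 1 (0.45), dropping to 0.22 at lag 2, reflects decaying short-term dependence rather than seasonality.
The dominant spike at lag 5 indicates a seasonal period of 5.

5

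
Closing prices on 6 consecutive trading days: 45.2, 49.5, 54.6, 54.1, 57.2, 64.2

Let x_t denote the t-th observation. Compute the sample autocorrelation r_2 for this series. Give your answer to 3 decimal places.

Mean x̄ = (45.2 + 49.5 + 54.6 + 54.1 + 57.2 + 64.2)/6 = 54.1333
Σ(x_t−x̄)(x_{t+2}−x̄) = (-4.1689) + (0.1544) + (1.4311) + (-0.3356) = -2.9189
Denominator Σ(x_t−x̄)² = 212.2333
r_2 = -2.9189 / 212.2333 = -0.014

-0.014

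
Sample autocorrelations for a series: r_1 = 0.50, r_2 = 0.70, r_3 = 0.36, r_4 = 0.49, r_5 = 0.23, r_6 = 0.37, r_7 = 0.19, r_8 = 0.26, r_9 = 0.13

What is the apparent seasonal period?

The largest autocorrelation is r_2 = 0.70; the remaining lags stay at or below 0.50.
The dominant spike at lag 2 indicates a seasonal period of 2.

2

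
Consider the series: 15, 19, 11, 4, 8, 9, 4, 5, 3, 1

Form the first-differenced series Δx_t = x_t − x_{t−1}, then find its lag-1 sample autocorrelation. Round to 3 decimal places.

First differences Δx: 4, -8, -7, 4, 1, -5, 1, -2, -2
Mean of differences = -1.5556
Numerator Σ(Δx_t−Δx̄)(Δx_{t+1}−Δx̄) = -35.3086
Denominator Σ(Δx_t−Δx̄)² = 158.2222
r_1(Δx) = -35.3086 / 158.2222 = -0.223

-0.223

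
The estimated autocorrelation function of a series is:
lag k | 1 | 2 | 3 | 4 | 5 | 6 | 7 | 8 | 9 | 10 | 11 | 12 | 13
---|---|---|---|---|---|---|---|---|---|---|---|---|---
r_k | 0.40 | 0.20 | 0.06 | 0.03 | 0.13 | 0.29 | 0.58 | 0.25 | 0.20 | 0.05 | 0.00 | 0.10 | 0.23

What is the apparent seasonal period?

7

The largest autocorrelation is r_7 = 0.58; the remaining lags stay at or below 0.40. The elevated value at lag 1 (0.40), dropping to 0.20 at lag 2, reflects decaying short-term dependence rather than seasonality.
The dominant spike at lag 7 indicates a seasonal period of 7.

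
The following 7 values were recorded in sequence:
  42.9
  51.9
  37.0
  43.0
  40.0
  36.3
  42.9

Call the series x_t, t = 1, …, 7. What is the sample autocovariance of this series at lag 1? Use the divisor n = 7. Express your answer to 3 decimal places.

-5.903

Mean x̄ = (42.9 + 51.9 + 37.0 + 43.0 + 40.0 + 36.3 + 42.9)/7 = 42.0000
Σ_{t=1}^{6}(x_t−x̄)(x_{t+1}−x̄) = -41.3200
γ_1 = -41.3200 / 7 = -5.903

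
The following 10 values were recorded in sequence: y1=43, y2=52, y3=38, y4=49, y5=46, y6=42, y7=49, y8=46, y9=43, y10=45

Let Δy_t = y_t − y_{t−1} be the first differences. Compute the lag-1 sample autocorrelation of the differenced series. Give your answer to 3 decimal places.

First differences Δy: 9, -14, 11, -3, -4, 7, -3, -3, 2
Mean of differences = 0.2222
Numerator Σ(Δy_t−Δȳ)(Δy_{t+1}−Δȳ) = -345.0494
Denominator Σ(Δy_t−Δȳ)² = 493.5556
r_1(Δy) = -345.0494 / 493.5556 = -0.699

-0.699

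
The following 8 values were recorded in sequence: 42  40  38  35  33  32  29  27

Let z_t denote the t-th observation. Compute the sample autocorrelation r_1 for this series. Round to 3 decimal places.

0.620

Mean z̄ = (42 + 40 + 38 + 35 + 33 + 32 + 29 + 27)/8 = 34.5000
Deviations from mean: 7.5000, 5.5000, 3.5000, 0.5000, -1.5000, -2.5000, -5.5000, -7.5000
Σ(z_t−z̄)(z_{t+1}−z̄) = (41.2500) + (19.2500) + (1.7500) + (-0.7500) + (3.7500) + (13.7500) + (41.2500) = 120.2500
Denominator Σ(z_t−z̄)² = 194.0000
r_1 = 120.2500 / 194.0000 = 0.620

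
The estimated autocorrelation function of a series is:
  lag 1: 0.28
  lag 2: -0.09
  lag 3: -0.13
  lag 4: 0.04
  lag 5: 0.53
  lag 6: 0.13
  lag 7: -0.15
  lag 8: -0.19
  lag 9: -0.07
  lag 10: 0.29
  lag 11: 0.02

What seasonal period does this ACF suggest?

5

The largest autocorrelation is r_5 = 0.53, with a weaker echo at lag 10 (0.29); the remaining lags stay at or below 0.28.
The dominant spike at lag 5 indicates a seasonal period of 5.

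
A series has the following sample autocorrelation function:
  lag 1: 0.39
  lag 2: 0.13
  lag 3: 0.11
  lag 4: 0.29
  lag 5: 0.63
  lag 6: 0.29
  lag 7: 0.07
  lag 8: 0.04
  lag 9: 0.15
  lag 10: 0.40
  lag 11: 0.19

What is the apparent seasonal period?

5

The largest autocorrelation is r_5 = 0.63, with a weaker echo at lag 10 (0.40); the remaining lags stay at or below 0.39. The elevated value at lag 1 (0.39), dropping to 0.13 at lag 2, reflects decaying short-term dependence rather than seasonality.
The dominant spike at lag 5 indicates a seasonal period of 5.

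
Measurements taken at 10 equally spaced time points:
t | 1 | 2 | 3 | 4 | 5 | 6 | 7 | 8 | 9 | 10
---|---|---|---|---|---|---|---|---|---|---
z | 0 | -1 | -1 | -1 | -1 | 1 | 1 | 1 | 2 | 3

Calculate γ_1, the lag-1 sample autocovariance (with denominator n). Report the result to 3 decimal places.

Mean z̄ = (0 − 1 − 1 − 1 − 1 + 1 + 1 + 1 + 2 + 3)/10 = 0.4000
Σ_{t=1}^{9}(z_t−z̄)(z_{t+1}−z̄) = 11.4400
γ_1 = 11.4400 / 10 = 1.144

1.144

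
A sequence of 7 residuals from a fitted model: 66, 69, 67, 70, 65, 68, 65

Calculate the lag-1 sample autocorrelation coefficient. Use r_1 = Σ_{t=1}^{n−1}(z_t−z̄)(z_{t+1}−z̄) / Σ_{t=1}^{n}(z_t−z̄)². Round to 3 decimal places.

Mean z̄ = (66 + 69 + 67 + 70 + 65 + 68 + 65)/7 = 67.1429
Σ(z_t−z̄)(z_{t+1}−z̄) = (-2.1224) + (-0.2653) + (-0.4082) + (-6.1224) + (-1.8367) + (-1.8367) = -12.5918
Denominator Σ(z_t−z̄)² = 22.8571
r_1 = -12.5918 / 22.8571 = -0.551

-0.551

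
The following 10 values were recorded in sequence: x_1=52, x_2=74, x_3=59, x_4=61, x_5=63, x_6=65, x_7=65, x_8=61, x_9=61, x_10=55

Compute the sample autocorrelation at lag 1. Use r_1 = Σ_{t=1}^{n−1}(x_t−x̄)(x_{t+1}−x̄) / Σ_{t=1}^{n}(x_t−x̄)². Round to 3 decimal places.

Mean x̄ = (52 + 74 + 59 + 61 + 63 + 65 + 65 + 61 + 61 + 55)/10 = 61.6000
Numerator Σ_{t=1}^{9}(x_t−x̄)(x_{t+1}−x̄) = -131.9600
Denominator Σ(x_t−x̄)² = 322.4000
r_1 = -131.9600 / 322.4000 = -0.409

-0.409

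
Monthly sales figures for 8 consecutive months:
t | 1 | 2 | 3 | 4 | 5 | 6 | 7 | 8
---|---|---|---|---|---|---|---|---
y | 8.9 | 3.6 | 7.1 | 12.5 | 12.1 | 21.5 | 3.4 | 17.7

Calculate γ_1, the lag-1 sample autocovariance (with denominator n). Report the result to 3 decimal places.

-9.983

Mean ȳ = (8.9 + 3.6 + 7.1 + 12.5 + 12.1 + 21.5 + 3.4 + 17.7)/8 = 10.8500
Deviations: -1.9500, -7.2500, -3.7500, 1.6500, 1.2500, 10.6500, -7.4500, 6.8500
Σ_{t=1}^{7}(y_t−ȳ)(y_{t+1}−ȳ) = -79.8625
γ_1 = -79.8625 / 8 = -9.983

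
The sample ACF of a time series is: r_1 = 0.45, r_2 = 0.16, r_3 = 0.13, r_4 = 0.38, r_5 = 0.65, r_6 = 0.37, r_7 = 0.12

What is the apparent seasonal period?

5

The largest autocorrelation is r_5 = 0.65; the remaining lags stay at or below 0.45. The elevated value at lag 1 (0.45), dropping to 0.16 at lag 2, reflects decaying short-term dependence rather than seasonality.
The dominant spike at lag 5 indicates a seasonal period of 5.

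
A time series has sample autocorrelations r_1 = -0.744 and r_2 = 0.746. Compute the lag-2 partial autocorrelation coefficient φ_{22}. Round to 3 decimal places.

0.431

φ_{22} = (r_2 − r_1²) / (1 − r_1²)
r_1² = (-0.744)² = 0.553536
Numerator = 0.746 − 0.5535 = 0.1925; denominator = 1 − 0.5535 = 0.4465
φ_{22} = 0.1925 / 0.4465 = 0.431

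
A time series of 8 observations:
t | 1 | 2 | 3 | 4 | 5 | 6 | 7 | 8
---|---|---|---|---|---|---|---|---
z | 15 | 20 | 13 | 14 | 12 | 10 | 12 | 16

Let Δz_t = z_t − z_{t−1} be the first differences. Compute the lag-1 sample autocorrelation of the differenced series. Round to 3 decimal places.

-0.339

First differences Δz: 5, -7, 1, -2, -2, 2, 4
Mean of differences = 0.1429
Numerator Σ(Δz_t−Δz̄)(Δz_{t+1}−Δz̄) = -34.8776
Denominator Σ(Δz_t−Δz̄)² = 102.8571
r_1(Δz) = -34.8776 / 102.8571 = -0.339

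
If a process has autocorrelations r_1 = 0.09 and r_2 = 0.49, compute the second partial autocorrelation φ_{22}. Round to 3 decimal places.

φ_{22} = (r_2 − r_1²) / (1 − r_1²)
r_1² = (0.09)² = 0.0081
Numerator = 0.49 − 0.0081 = 0.4819; denominator = 1 − 0.0081 = 0.9919
φ_{22} = 0.4819 / 0.9919 = 0.486

0.486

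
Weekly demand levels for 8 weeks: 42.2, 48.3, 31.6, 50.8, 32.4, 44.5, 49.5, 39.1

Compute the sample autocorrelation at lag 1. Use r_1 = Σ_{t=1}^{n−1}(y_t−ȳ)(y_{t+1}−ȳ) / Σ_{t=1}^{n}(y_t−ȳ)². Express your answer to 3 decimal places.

-0.694

Mean ȳ = (42.2 + 48.3 + 31.6 + 50.8 + 32.4 + 44.5 + 49.5 + 39.1)/8 = 42.3000
Deviations from mean: -0.1000, 6.0000, -10.7000, 8.5000, -9.9000, 2.2000, 7.2000, -3.2000
Σ(y_t−ȳ)(y_{t+1}−ȳ) = (-0.6000) + (-64.2000) + (-90.9500) + (-84.1500) + (-21.7800) + (15.8400) + (-23.0400) = -268.8800
Denominator Σ(y_t−ȳ)² = 387.6800
r_1 = -268.8800 / 387.6800 = -0.694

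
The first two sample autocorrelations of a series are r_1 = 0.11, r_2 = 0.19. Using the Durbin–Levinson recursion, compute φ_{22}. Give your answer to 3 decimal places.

φ_{22} = (r_2 − r_1²) / (1 − r_1²)
r_1² = (0.11)² = 0.0121
Numerator = 0.19 − 0.0121 = 0.1779; denominator = 1 − 0.0121 = 0.9879
φ_{22} = 0.1779 / 0.9879 = 0.180

0.180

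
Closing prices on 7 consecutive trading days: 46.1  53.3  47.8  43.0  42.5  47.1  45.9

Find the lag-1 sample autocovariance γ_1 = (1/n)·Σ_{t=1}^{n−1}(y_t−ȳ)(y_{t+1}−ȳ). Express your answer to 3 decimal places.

1.825

Mean ȳ = (46.1 + 53.3 + 47.8 + 43.0 + 42.5 + 47.1 + 45.9)/7 = 46.5286
Deviations: -0.4286, 6.7714, 1.2714, -3.5286, -4.0286, 0.5714, -0.6286
Σ_{t=1}^{6}(y_t−ȳ)(y_{t+1}−ȳ) = 12.7749
γ_1 = 12.7749 / 7 = 1.825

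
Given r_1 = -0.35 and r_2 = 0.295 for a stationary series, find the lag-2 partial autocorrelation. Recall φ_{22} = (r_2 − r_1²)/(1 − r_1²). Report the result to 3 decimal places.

0.197

φ_{22} = (r_2 − r_1²) / (1 − r_1²)
r_1² = (-0.35)² = 0.1225
Numerator = 0.295 − 0.1225 = 0.1725; denominator = 1 − 0.1225 = 0.8775
φ_{22} = 0.1725 / 0.8775 = 0.197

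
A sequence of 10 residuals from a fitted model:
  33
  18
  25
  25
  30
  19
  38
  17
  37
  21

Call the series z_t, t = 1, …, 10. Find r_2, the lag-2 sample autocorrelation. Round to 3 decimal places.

Mean z̄ = (33 + 18 + 25 + 25 + 30 + 19 + 38 + 17 + 37 + 21)/10 = 26.3000
Numerator Σ_{t=1}^{8}(z_t−z̄)(z_{t+2}−z̄) = 292.4200
Denominator Σ(z_t−z̄)² = 550.1000
r_2 = 292.4200 / 550.1000 = 0.532

0.532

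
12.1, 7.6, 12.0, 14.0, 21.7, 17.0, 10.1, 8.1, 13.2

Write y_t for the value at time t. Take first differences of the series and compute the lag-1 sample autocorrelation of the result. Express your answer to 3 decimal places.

First differences Δy: -4.5, 4.4, 2.0, 7.7, -4.7, -6.9, -2.0, 5.1
Mean of differences = 0.1375
Numerator Σ(Δy_t−Δȳ)(Δy_{t+1}−Δȳ) = 4.1523
Denominator Σ(Δy_t−Δȳ)² = 202.4588
r_1(Δy) = 4.1523 / 202.4588 = 0.021

0.021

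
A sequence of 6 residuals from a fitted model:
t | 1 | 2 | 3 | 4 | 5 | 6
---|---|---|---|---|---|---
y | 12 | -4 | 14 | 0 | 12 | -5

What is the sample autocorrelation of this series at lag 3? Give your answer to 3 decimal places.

Mean ȳ = (12 − 4 + 14 + 0 + 12 − 5)/6 = 4.8333
Σ(y_t−ȳ)(y_{t+3}−ȳ) = (-34.6389) + (-63.3056) + (-90.1389) = -188.0833
Denominator Σ(y_t−ȳ)² = 384.8333
r_3 = -188.0833 / 384.8333 = -0.489

-0.489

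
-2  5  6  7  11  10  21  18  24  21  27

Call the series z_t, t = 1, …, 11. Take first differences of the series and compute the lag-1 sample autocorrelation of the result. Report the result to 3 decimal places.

First differences Δz: 7, 1, 1, 4, -1, 11, -3, 6, -3, 6
Mean of differences = 2.9000
Numerator Σ(Δz_t−Δz̄)(Δz_{t+1}−Δz̄) = -144.8100
Denominator Σ(Δz_t−Δz̄)² = 194.9000
r_1(Δz) = -144.8100 / 194.9000 = -0.743

-0.743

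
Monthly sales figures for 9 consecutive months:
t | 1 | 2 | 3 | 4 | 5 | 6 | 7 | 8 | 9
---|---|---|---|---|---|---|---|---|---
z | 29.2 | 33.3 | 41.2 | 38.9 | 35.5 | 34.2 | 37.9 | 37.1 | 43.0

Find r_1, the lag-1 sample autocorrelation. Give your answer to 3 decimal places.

0.144

Mean z̄ = (29.2 + 33.3 + 41.2 + 38.9 + 35.5 + 34.2 + 37.9 + 37.1 + 43.0)/9 = 36.7000
Numerator Σ_{t=1}^{8}(z_t−z̄)(z_{t+1}−z̄) = 20.4600
Denominator Σ(z_t−z̄)² = 141.8800
r_1 = 20.4600 / 141.8800 = 0.144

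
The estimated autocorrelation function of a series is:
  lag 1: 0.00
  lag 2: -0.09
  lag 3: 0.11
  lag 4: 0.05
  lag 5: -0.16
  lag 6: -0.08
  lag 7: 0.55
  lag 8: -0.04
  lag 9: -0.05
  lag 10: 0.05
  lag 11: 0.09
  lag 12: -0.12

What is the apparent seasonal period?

The largest autocorrelation is r_7 = 0.55; the remaining lags stay at or below 0.11.
The dominant spike at lag 7 indicates a seasonal period of 7.

7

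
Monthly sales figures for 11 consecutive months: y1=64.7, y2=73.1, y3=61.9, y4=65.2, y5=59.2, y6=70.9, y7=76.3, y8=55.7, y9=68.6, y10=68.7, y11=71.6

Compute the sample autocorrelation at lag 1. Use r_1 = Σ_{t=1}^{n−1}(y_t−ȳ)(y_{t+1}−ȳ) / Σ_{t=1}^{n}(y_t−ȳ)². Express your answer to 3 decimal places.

Mean ȳ = (64.7 + 73.1 + 61.9 + 65.2 + 59.2 + 70.9 + 76.3 + 55.7 + 68.6 + 68.7 + 71.6)/11 = 66.9000
Numerator Σ_{t=1}^{10}(y_t−ȳ)(y_{t+1}−ȳ) = -129.0500
Denominator Σ(y_t−ȳ)² = 388.4800
r_1 = -129.0500 / 388.4800 = -0.332

-0.332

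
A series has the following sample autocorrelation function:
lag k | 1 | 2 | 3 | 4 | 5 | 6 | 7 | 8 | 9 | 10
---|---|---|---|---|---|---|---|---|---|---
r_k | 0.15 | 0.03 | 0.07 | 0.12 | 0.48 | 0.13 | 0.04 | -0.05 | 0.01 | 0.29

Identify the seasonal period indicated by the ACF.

The largest autocorrelation is r_5 = 0.48, with a weaker echo at lag 10 (0.29); the remaining lags stay at or below 0.15.
The dominant spike at lag 5 indicates a seasonal period of 5.

5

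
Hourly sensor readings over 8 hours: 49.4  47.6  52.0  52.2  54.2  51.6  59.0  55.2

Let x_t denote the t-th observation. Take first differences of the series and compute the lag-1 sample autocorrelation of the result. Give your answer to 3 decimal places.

-0.709

First differences Δx: -1.8, 4.4, 0.2, 2.0, -2.6, 7.4, -3.8
Mean of differences = 0.8286
Numerator Σ(Δx_t−Δx̄)(Δx_{t+1}−Δx̄) = -69.3322
Denominator Σ(Δx_t−Δx̄)² = 97.7943
r_1(Δx) = -69.3322 / 97.7943 = -0.709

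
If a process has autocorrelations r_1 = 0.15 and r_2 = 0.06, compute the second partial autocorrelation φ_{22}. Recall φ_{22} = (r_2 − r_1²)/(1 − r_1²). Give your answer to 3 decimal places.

φ_{22} = (r_2 − r_1²) / (1 − r_1²)
r_1² = (0.15)² = 0.0225
Numerator = 0.06 − 0.0225 = 0.0375; denominator = 1 − 0.0225 = 0.9775
φ_{22} = 0.0375 / 0.9775 = 0.038

0.038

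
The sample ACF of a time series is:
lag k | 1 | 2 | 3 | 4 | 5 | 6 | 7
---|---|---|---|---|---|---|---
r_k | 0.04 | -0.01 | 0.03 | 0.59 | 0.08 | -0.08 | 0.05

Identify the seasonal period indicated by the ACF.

The largest autocorrelation is r_4 = 0.59; the remaining lags stay at or below 0.08.
The dominant spike at lag 4 indicates a seasonal period of 4.

4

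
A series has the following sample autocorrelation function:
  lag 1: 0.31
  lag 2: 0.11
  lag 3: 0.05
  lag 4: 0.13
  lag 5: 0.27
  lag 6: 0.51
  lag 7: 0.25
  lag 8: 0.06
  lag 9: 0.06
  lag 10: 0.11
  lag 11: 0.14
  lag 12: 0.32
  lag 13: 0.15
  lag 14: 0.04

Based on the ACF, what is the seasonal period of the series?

The largest autocorrelation is r_6 = 0.51, with a weaker echo at lag 12 (0.32); the remaining lags stay at or below 0.31. The elevated value at lag 1 (0.31), dropping to 0.11 at lag 2, reflects decaying short-term dependence rather than seasonality.
The dominant spike at lag 6 indicates a seasonal period of 6.

6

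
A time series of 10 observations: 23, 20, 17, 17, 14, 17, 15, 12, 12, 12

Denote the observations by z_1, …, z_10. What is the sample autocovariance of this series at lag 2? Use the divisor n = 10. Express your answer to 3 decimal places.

Mean z̄ = (23 + 20 + 17 + 17 + 14 + 17 + 15 + 12 + 12 + 12)/10 = 15.9000
Σ_{t=1}^{8}(z_t−z̄)(z_{t+2}−z̄) = 27.5800
γ_2 = 27.5800 / 10 = 2.758

2.758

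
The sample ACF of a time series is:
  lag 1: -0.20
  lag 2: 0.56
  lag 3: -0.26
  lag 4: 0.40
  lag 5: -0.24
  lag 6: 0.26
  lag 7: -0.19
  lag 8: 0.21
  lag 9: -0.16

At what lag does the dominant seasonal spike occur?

The largest autocorrelation is r_2 = 0.56, with weaker echoes at lags 4 (0.40), 6 (0.26) and 8 (0.21); the remaining lags stay at or below -0.16.
The dominant spike at lag 2 indicates a seasonal period of 2.

2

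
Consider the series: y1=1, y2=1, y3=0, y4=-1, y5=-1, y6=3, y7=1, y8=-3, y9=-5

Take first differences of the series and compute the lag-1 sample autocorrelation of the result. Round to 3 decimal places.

First differences Δy: 0, -1, -1, 0, 4, -2, -4, -2
Mean of differences = -0.7500
Numerator Σ(Δy_t−Δȳ)(Δy_{t+1}−Δȳ) = 5.4375
Denominator Σ(Δy_t−Δȳ)² = 37.5000
r_1(Δy) = 5.4375 / 37.5000 = 0.145

0.145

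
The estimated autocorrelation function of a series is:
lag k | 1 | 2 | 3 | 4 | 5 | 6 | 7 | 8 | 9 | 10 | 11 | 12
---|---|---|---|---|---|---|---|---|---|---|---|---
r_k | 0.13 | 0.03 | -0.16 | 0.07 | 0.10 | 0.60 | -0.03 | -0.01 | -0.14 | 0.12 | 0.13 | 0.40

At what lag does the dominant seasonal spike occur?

6

The largest autocorrelation is r_6 = 0.60, with a weaker echo at lag 12 (0.40); the remaining lags stay at or below 0.13.
The dominant spike at lag 6 indicates a seasonal period of 6.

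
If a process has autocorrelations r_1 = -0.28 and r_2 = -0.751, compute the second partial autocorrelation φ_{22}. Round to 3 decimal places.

-0.900

φ_{22} = (r_2 − r_1²) / (1 − r_1²)
r_1² = (-0.28)² = 0.0784
Numerator = -0.751 − 0.0784 = -0.8294; denominator = 1 − 0.0784 = 0.9216
φ_{22} = -0.8294 / 0.9216 = -0.900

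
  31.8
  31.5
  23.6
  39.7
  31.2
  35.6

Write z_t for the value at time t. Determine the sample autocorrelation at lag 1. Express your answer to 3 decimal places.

Mean z̄ = (31.8 + 31.5 + 23.6 + 39.7 + 31.2 + 35.6)/6 = 32.2333
Σ(z_t−z̄)(z_{t+1}−z̄) = (0.3178) + (6.3311) + (-64.4622) + (-7.7156) + (-3.4789) = -69.0078
Denominator Σ(z_t−z̄)² = 143.4133
r_1 = -69.0078 / 143.4133 = -0.481

-0.481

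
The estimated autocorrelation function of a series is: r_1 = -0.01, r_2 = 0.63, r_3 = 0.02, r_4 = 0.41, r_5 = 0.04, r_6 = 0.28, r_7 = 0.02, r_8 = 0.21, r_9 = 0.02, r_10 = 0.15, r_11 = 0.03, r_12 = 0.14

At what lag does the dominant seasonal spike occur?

The largest autocorrelation is r_2 = 0.63, with weaker echoes at lags 4 (0.41), 6 (0.28), 8 (0.21) and 10 (0.15); the remaining lags stay at or below 0.14.
The dominant spike at lag 2 indicates a seasonal period of 2.

2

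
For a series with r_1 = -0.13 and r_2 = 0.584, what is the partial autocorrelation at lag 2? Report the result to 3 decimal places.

φ_{22} = (r_2 − r_1²) / (1 − r_1²)
r_1² = (-0.13)² = 0.0169
Numerator = 0.584 − 0.0169 = 0.5671; denominator = 1 − 0.0169 = 0.9831
φ_{22} = 0.5671 / 0.9831 = 0.577

0.577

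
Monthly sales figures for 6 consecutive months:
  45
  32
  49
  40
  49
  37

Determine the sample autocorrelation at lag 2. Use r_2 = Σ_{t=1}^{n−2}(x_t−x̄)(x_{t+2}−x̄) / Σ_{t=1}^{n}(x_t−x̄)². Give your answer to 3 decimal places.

0.424

Mean x̄ = (45 + 32 + 49 + 40 + 49 + 37)/6 = 42.0000
Deviations from mean: 3.0000, -10.0000, 7.0000, -2.0000, 7.0000, -5.0000
Σ(x_t−x̄)(x_{t+2}−x̄) = (21.0000) + (20.0000) + (49.0000) + (10.0000) = 100.0000
Denominator Σ(x_t−x̄)² = 236.0000
r_2 = 100.0000 / 236.0000 = 0.424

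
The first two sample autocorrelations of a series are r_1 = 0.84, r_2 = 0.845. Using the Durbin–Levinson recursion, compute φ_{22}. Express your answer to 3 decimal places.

φ_{22} = (r_2 − r_1²) / (1 − r_1²)
r_1² = (0.84)² = 0.7056
Numerator = 0.845 − 0.7056 = 0.1394; denominator = 1 − 0.7056 = 0.2944
φ_{22} = 0.1394 / 0.2944 = 0.474

0.474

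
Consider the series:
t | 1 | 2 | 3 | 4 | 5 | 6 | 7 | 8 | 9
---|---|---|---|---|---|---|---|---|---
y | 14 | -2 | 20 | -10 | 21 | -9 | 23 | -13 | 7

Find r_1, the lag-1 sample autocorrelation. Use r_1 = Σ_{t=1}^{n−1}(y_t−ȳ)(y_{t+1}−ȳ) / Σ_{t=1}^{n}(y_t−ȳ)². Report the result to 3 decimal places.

Mean ȳ = (14 − 2 + 20 − 10 + 21 − 9 + 23 − 13 + 7)/9 = 5.6667
Numerator Σ_{t=1}^{8}(y_t−ȳ)(y_{t+1}−ȳ) = -1466.1111
Denominator Σ(y_t−ȳ)² = 1680.0000
r_1 = -1466.1111 / 1680.0000 = -0.873

-0.873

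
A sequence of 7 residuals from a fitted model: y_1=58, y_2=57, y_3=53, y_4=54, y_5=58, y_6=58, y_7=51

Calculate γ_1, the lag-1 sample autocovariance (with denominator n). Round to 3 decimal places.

Mean ȳ = (58 + 57 + 53 + 54 + 58 + 58 + 51)/7 = 55.5714
Deviations: 2.4286, 1.4286, -2.5714, -1.5714, 2.4286, 2.4286, -4.5714
Σ_{t=1}^{6}(y_t−ȳ)(y_{t+1}−ȳ) = -5.1837
γ_1 = -5.1837 / 7 = -0.741

-0.741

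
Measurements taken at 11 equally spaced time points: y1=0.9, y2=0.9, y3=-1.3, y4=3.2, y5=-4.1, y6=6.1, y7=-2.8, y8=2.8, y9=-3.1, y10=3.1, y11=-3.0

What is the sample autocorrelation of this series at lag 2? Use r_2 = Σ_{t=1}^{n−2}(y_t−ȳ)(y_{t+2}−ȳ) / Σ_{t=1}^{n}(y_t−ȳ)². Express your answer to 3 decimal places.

Mean ȳ = (0.9 + 0.9 − 1.3 + 3.2 − 4.1 + 6.1 − 2.8 + 2.8 − 3.1 + 3.1 − 3.0)/11 = 0.2455
Numerator Σ_{t=1}^{9}(y_t−ȳ)(y_{t+2}−ȳ) = 81.4631
Denominator Σ(y_t−ȳ)² = 110.8073
r_2 = 81.4631 / 110.8073 = 0.735

0.735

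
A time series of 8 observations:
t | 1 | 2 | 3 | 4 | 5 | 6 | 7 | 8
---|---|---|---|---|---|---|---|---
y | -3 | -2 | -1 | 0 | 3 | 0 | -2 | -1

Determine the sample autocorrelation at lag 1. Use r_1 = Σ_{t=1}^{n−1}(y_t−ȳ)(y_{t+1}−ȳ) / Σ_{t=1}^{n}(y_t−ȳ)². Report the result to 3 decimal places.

Mean ȳ = (-3 − 2 − 1 + 0 + 3 + 0 − 2 − 1)/8 = -0.7500
Deviations from mean: -2.2500, -1.2500, -0.2500, 0.7500, 3.7500, 0.7500, -1.2500, -0.2500
Σ(y_t−ȳ)(y_{t+1}−ȳ) = (2.8125) + (0.3125) + (-0.1875) + (2.8125) + (2.8125) + (-0.9375) + (0.3125) = 7.9375
Denominator Σ(y_t−ȳ)² = 23.5000
r_1 = 7.9375 / 23.5000 = 0.338

0.338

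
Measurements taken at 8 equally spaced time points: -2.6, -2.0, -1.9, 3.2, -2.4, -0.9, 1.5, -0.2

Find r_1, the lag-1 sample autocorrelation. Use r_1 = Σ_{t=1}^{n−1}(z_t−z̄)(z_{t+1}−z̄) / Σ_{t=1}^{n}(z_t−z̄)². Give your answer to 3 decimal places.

Mean z̄ = (-2.6 − 2.0 − 1.9 + 3.2 − 2.4 − 0.9 + 1.5 − 0.2)/8 = -0.6625
Deviations from mean: -1.9375, -1.3375, -1.2375, 3.8625, -1.7375, -0.2375, 2.1625, 0.4625
Σ(z_t−z̄)(z_{t+1}−z̄) = (2.5914) + (1.6552) + (-4.7798) + (-6.7111) + (0.4127) + (-0.5136) + (1.0002) = -6.3452
Denominator Σ(z_t−z̄)² = 29.9588
r_1 = -6.3452 / 29.9588 = -0.212

-0.212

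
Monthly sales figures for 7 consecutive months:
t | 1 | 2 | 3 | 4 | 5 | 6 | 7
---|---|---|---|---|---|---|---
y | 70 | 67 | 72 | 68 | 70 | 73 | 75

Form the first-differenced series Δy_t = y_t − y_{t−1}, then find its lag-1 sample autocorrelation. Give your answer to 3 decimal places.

First differences Δy: -3, 5, -4, 2, 3, 2
Mean of differences = 0.8333
Numerator Σ(Δy_t−Δȳ)(Δy_{t+1}−Δȳ) = -36.6944
Denominator Σ(Δy_t−Δȳ)² = 62.8333
r_1(Δy) = -36.6944 / 62.8333 = -0.584

-0.584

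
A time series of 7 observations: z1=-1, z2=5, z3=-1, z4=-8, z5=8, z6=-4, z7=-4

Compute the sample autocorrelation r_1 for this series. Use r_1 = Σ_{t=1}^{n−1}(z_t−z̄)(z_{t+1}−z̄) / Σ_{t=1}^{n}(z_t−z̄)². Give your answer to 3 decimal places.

-0.450

Mean z̄ = (-1 + 5 − 1 − 8 + 8 − 4 − 4)/7 = -0.7143
Numerator Σ_{t=1}^{6}(z_t−z̄)(z_{t+1}−z̄) = -82.5102
Denominator Σ(z_t−z̄)² = 183.4286
r_1 = -82.5102 / 183.4286 = -0.450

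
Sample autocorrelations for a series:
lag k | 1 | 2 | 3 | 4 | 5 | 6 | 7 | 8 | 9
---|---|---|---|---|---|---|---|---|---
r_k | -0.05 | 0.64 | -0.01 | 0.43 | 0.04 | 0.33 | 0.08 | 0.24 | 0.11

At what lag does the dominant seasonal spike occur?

The largest autocorrelation is r_2 = 0.64, with weaker echoes at lags 4 (0.43), 6 (0.33) and 8 (0.24); the remaining lags stay at or below 0.11.
The dominant spike at lag 2 indicates a seasonal period of 2.

2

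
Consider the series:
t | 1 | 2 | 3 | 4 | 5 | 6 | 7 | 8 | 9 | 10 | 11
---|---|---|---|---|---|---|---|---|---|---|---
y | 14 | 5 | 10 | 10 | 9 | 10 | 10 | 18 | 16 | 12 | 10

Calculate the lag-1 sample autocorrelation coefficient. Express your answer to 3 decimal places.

Mean ȳ = (14 + 5 + 10 + 10 + 9 + 10 + 10 + 18 + 16 + 12 + 10)/11 = 11.2727
Numerator Σ_{t=1}^{10}(y_t−ȳ)(y_{t+1}−ȳ) = 25.6529
Denominator Σ(y_t−ȳ)² = 128.1818
r_1 = 25.6529 / 128.1818 = 0.200

0.200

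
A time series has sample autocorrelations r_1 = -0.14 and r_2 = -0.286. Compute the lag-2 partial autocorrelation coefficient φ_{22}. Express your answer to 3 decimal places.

φ_{22} = (r_2 − r_1²) / (1 − r_1²)
r_1² = (-0.14)² = 0.0196
Numerator = -0.286 − 0.0196 = -0.3056; denominator = 1 − 0.0196 = 0.9804
φ_{22} = -0.3056 / 0.9804 = -0.312

-0.312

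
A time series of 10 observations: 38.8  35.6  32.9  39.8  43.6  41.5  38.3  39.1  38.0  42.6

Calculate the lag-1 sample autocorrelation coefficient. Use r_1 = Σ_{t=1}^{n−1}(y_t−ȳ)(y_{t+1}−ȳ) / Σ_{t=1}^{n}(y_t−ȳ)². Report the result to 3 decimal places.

0.288

Mean ȳ = (38.8 + 35.6 + 32.9 + 39.8 + 43.6 + 41.5 + 38.3 + 39.1 + 38.0 + 42.6)/10 = 39.0200
Numerator Σ_{t=1}^{9}(y_t−ȳ)(y_{t+1}−ȳ) = 26.2636
Denominator Σ(y_t−ȳ)² = 91.3160
r_1 = 26.2636 / 91.3160 = 0.288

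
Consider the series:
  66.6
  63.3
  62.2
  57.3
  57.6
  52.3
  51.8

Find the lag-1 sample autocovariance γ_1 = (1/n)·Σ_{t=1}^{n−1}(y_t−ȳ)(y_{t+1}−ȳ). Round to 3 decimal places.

Mean ȳ = (66.6 + 63.3 + 62.2 + 57.3 + 57.6 + 52.3 + 51.8)/7 = 58.7286
Deviations: 7.8714, 4.5714, 3.4714, -1.4286, -1.1286, -6.4286, -6.9286
Σ_{t=1}^{6}(y_t−ȳ)(y_{t+1}−ȳ) = 100.3020
γ_1 = 100.3020 / 7 = 14.329

14.329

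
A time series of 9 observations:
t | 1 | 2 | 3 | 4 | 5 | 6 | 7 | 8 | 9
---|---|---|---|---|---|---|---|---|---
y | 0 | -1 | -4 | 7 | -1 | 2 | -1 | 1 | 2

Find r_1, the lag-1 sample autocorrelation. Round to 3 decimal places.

Mean ȳ = (0 − 1 − 4 + 7 − 1 + 2 − 1 + 1 + 2)/9 = 0.5556
Numerator Σ_{t=1}^{8}(y_t−ȳ)(y_{t+1}−ȳ) = -35.9753
Denominator Σ(y_t−ȳ)² = 74.2222
r_1 = -35.9753 / 74.2222 = -0.485

-0.485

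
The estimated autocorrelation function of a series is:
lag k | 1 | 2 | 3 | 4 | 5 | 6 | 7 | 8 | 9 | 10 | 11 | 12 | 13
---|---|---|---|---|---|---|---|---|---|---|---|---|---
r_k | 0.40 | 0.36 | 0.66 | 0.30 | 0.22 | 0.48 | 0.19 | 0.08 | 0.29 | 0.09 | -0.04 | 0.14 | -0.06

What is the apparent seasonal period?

3

The largest autocorrelation is r_3 = 0.66, with a weaker echo at lag 6 (0.48); the remaining lags stay at or below 0.40. The elevated value at lag 1 (0.40), dropping to 0.36 at lag 2, reflects decaying short-term dependence rather than seasonality.
The dominant spike at lag 3 indicates a seasonal period of 3.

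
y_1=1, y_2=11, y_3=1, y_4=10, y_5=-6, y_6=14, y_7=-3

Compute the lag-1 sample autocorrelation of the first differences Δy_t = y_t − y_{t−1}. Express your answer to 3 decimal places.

-0.811

First differences Δy: 10, -10, 9, -16, 20, -17
Mean of differences = -0.6667
Numerator Σ(Δy_t−Δȳ)(Δy_{t+1}−Δȳ) = -992.4444
Denominator Σ(Δy_t−Δȳ)² = 1223.3333
r_1(Δy) = -992.4444 / 1223.3333 = -0.811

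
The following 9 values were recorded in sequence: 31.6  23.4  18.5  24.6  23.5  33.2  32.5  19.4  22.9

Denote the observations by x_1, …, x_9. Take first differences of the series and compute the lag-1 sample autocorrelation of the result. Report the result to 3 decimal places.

First differences Δx: -8.2, -4.9, 6.1, -1.1, 9.7, -0.7, -13.1, 3.5
Mean of differences = -1.0875
Numerator Σ(Δx_t−Δx̄)(Δx_{t+1}−Δx̄) = -56.0927
Denominator Σ(Δx_t−Δx̄)² = 398.6488
r_1(Δx) = -56.0927 / 398.6488 = -0.141

-0.141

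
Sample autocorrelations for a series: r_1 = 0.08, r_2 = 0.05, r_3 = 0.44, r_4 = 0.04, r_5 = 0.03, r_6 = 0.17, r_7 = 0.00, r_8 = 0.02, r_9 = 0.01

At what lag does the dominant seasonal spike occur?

3

The largest autocorrelation is r_3 = 0.44, with a weaker echo at lag 6 (0.17); the remaining lags stay at or below 0.08.
The dominant spike at lag 3 indicates a seasonal period of 3.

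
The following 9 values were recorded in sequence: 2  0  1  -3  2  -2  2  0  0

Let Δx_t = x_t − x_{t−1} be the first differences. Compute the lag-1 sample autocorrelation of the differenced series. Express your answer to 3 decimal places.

First differences Δx: -2, 1, -4, 5, -4, 4, -2, 0
Mean of differences = -0.2500
Numerator Σ(Δx_t−Δx̄)(Δx_{t+1}−Δx̄) = -70.0625
Denominator Σ(Δx_t−Δx̄)² = 81.5000
r_1(Δx) = -70.0625 / 81.5000 = -0.860

-0.860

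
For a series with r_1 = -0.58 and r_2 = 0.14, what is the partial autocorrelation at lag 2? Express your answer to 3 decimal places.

φ_{22} = (r_2 − r_1²) / (1 − r_1²)
r_1² = (-0.58)² = 0.3364
Numerator = 0.14 − 0.3364 = -0.1964; denominator = 1 − 0.3364 = 0.6636
φ_{22} = -0.1964 / 0.6636 = -0.296

-0.296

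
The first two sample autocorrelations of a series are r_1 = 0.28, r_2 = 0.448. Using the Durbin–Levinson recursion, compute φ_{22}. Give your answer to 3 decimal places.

0.401

φ_{22} = (r_2 − r_1²) / (1 − r_1²)
r_1² = (0.28)² = 0.0784
Numerator = 0.448 − 0.0784 = 0.3696; denominator = 1 − 0.0784 = 0.9216
φ_{22} = 0.3696 / 0.9216 = 0.401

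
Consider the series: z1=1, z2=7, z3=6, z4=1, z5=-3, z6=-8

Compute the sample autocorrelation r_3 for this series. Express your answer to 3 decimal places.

Mean z̄ = (1 + 7 + 6 + 1 − 3 − 8)/6 = 0.6667
Numerator Σ_{t=1}^{3}(z_t−z̄)(z_{t+3}−z̄) = -69.3333
Denominator Σ(z_t−z̄)² = 157.3333
r_3 = -69.3333 / 157.3333 = -0.441

-0.441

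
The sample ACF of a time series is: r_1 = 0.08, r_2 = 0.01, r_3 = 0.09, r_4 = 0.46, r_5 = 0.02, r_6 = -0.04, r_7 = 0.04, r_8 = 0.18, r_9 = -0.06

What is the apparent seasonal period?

The largest autocorrelation is r_4 = 0.46, with a weaker echo at lag 8 (0.18); the remaining lags stay at or below 0.09.
The dominant spike at lag 4 indicates a seasonal period of 4.

4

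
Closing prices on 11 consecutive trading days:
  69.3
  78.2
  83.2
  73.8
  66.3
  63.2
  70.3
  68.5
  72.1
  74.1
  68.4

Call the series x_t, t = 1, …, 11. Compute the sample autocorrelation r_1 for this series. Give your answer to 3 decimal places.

Mean x̄ = (69.3 + 78.2 + 83.2 + 73.8 + 66.3 + 63.2 + 70.3 + 68.5 + 72.1 + 74.1 + 68.4)/11 = 71.5818
Numerator Σ_{t=1}^{10}(x_t−x̄)(x_{t+1}−x̄) = 126.5060
Denominator Σ(x_t−x̄)² = 314.9364
r_1 = 126.5060 / 314.9364 = 0.402

0.402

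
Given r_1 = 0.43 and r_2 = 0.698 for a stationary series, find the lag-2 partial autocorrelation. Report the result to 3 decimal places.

φ_{22} = (r_2 − r_1²) / (1 − r_1²)
r_1² = (0.43)² = 0.1849
Numerator = 0.698 − 0.1849 = 0.5131; denominator = 1 − 0.1849 = 0.8151
φ_{22} = 0.5131 / 0.8151 = 0.629

0.629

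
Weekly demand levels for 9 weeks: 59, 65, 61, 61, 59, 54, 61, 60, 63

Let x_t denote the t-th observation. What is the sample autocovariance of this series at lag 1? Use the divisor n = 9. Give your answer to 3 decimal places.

-0.049

Mean x̄ = (59 + 65 + 61 + 61 + 59 + 54 + 61 + 60 + 63)/9 = 60.3333
Σ_{t=1}^{8}(x_t−x̄)(x_{t+1}−x̄) = -0.4444
γ_1 = -0.4444 / 9 = -0.049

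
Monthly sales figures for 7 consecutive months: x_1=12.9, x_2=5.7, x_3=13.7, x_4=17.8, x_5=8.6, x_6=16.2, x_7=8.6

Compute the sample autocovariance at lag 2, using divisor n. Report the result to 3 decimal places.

Mean x̄ = (12.9 + 5.7 + 13.7 + 17.8 + 8.6 + 16.2 + 8.6)/7 = 11.9286
Σ_{t=1}^{5}(x_t−x̄)(x_{t+2}−x̄) = -4.5873
γ_2 = -4.5873 / 7 = -0.655

-0.655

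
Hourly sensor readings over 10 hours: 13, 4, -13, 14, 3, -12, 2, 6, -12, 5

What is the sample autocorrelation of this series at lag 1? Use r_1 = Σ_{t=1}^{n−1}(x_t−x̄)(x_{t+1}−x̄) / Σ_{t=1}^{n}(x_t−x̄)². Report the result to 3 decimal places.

-0.347

Mean x̄ = (13 + 4 − 13 + 14 + 3 − 12 + 2 + 6 − 12 + 5)/10 = 1.0000
Numerator Σ_{t=1}^{9}(x_t−x̄)(x_{t+1}−x̄) = -313.0000
Denominator Σ(x_t−x̄)² = 902.0000
r_1 = -313.0000 / 902.0000 = -0.347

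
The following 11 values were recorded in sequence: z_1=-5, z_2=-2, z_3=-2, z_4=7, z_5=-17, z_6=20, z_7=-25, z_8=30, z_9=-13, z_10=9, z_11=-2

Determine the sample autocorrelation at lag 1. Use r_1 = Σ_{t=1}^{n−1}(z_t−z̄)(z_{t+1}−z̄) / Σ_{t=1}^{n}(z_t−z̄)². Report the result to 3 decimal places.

Mean z̄ = (-5 − 2 − 2 + 7 − 17 + 20 − 25 + 30 − 13 + 9 − 2)/11 = 0.0000
Numerator Σ_{t=1}^{10}(z_t−z̄)(z_{t+1}−z̄) = -2234.0000
Denominator Σ(z_t−z̄)² = 2550.0000
r_1 = -2234.0000 / 2550.0000 = -0.876

-0.876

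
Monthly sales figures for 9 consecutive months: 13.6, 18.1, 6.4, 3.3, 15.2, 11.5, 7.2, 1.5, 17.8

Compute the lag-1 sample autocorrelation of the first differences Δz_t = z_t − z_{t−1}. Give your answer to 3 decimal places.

First differences Δz: 4.5, -11.7, -3.1, 11.9, -3.7, -4.3, -5.7, 16.3
Mean of differences = 0.5250
Numerator Σ(Δz_t−Δz̄)(Δz_{t+1}−Δz̄) = -141.3506
Denominator Σ(Δz_t−Δz̄)² = 636.5150
r_1(Δz) = -141.3506 / 636.5150 = -0.222

-0.222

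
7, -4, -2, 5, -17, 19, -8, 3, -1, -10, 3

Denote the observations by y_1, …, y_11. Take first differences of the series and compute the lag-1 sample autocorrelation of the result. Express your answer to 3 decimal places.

First differences Δy: -11, 2, 7, -22, 36, -27, 11, -4, -9, 13
Mean of differences = -0.4000
Numerator Σ(Δy_t−Δȳ)(Δy_{t+1}−Δȳ) = -2350.5600
Denominator Σ(Δy_t−Δȳ)² = 3068.4000
r_1(Δy) = -2350.5600 / 3068.4000 = -0.766

-0.766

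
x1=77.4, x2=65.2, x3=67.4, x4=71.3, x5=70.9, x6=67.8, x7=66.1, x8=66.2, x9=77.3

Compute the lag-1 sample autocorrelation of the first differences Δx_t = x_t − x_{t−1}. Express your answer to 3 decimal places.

-0.041

First differences Δx: -12.2, 2.2, 3.9, -0.4, -3.1, -1.7, 0.1, 11.1
Mean of differences = -0.0125
Numerator Σ(Δx_t−Δx̄)(Δx_{t+1}−Δx̄) = -12.3577
Denominator Σ(Δx_t−Δx̄)² = 304.7688
r_1(Δx) = -12.3577 / 304.7688 = -0.041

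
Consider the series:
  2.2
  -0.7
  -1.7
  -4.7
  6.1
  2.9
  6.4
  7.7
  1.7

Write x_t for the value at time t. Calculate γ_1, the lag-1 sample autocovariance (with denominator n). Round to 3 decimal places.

4.147

Mean x̄ = (2.2 − 0.7 − 1.7 − 4.7 + 6.1 + 2.9 + 6.4 + 7.7 + 1.7)/9 = 2.2111
Σ_{t=1}^{8}(x_t−x̄)(x_{t+1}−x̄) = 37.3232
γ_1 = 37.3232 / 9 = 4.147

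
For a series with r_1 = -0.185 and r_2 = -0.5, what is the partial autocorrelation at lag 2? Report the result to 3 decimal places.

-0.553

φ_{22} = (r_2 − r_1²) / (1 − r_1²)
r_1² = (-0.185)² = 0.034225
Numerator = -0.5 − 0.0342 = -0.5342; denominator = 1 − 0.0342 = 0.9658
φ_{22} = -0.5342 / 0.9658 = -0.553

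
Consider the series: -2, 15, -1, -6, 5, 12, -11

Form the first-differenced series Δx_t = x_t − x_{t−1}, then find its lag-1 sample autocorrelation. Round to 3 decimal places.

-0.269

First differences Δx: 17, -16, -5, 11, 7, -23
Mean of differences = -1.5000
Numerator Σ(Δx_t−Δx̄)(Δx_{t+1}−Δx̄) = -337.7500
Denominator Σ(Δx_t−Δx̄)² = 1255.5000
r_1(Δx) = -337.7500 / 1255.5000 = -0.269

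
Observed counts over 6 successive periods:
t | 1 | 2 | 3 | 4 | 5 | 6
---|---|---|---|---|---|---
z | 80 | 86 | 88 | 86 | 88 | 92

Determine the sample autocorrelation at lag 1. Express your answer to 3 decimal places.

Mean z̄ = (80 + 86 + 88 + 86 + 88 + 92)/6 = 86.6667
Σ(z_t−z̄)(z_{t+1}−z̄) = (4.4444) + (-0.8889) + (-0.8889) + (-0.8889) + (7.1111) = 8.8889
Denominator Σ(z_t−z̄)² = 77.3333
r_1 = 8.8889 / 77.3333 = 0.115

0.115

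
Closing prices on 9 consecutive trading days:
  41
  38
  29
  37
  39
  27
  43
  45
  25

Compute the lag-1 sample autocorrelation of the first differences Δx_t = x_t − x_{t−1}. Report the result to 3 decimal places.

-0.261

First differences Δx: -3, -9, 8, 2, -12, 16, 2, -20
Mean of differences = -2.0000
Numerator Σ(Δx_t−Δx̄)(Δx_{t+1}−Δx̄) = -243.0000
Denominator Σ(Δx_t−Δx̄)² = 930.0000
r_1(Δx) = -243.0000 / 930.0000 = -0.261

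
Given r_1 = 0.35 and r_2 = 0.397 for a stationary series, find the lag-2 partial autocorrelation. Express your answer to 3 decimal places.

φ_{22} = (r_2 − r_1²) / (1 − r_1²)
r_1² = (0.35)² = 0.1225
Numerator = 0.397 − 0.1225 = 0.2745; denominator = 1 − 0.1225 = 0.8775
φ_{22} = 0.2745 / 0.8775 = 0.313

0.313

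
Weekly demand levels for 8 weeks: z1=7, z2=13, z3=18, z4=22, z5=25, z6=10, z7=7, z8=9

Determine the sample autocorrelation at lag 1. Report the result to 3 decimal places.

0.421

Mean z̄ = (7 + 13 + 18 + 22 + 25 + 10 + 7 + 9)/8 = 13.8750
Σ(z_t−z̄)(z_{t+1}−z̄) = (6.0156) + (-3.6094) + (33.5156) + (90.3906) + (-43.1094) + (26.6406) + (33.5156) = 143.3594
Denominator Σ(z_t−z̄)² = 340.8750
r_1 = 143.3594 / 340.8750 = 0.421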